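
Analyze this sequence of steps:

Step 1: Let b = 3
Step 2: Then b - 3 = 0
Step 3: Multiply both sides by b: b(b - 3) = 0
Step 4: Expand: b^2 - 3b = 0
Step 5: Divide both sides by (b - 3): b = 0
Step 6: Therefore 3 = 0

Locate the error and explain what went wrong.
Step 5: Divide both sides by (b - 3): b = 0

Step 5 divides both sides by (b - 3). However, since b = 3, we have (b - 3) = 0. Division by zero is undefined, making this step invalid.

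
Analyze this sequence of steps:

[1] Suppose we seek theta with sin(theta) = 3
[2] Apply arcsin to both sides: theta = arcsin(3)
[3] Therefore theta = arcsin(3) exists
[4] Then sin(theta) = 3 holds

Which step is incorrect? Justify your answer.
Step 2: Apply arcsin to both sides: theta = arcsin(3)

Step 2 applies arcsin to 3. However, arcsin(x) is only defined for x in [-1, 1] because sin(theta) can only produce values in that range. Since |3| > 1, arcsin(3) is undefined. There is no angle whose sine equals 3.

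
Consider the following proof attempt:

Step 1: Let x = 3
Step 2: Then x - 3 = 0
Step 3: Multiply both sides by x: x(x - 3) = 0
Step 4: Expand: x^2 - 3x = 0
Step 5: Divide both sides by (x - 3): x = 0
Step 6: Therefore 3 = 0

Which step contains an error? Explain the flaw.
Step 5: Divide both sides by (x - 3): x = 0

Step 5 divides both sides by (x - 3). However, since x = 3, we have (x - 3) = 0. Division by zero is undefined, making this step invalid.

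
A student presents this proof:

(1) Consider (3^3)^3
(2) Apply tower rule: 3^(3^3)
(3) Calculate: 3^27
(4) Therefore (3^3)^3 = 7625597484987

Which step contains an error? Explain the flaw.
Step 2: Apply tower rule: 3^(3^3)

Step 2 incorrectly states that (a^b)^c = a^(b^c). The correct rule is (a^b)^c = a^(b×c). The actual value is (3^3)^3 = 3^9 = 19683, not 3^27 = 7625597484987.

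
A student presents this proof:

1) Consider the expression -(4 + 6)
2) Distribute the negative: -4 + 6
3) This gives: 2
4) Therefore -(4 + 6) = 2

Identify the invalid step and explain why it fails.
Step 2: Distribute the negative: -4 + 6

Step 2 incorrectly distributes the negative sign. The correct distribution is -(4 + 6) = -4 - 6 = -10. The negative must be applied to both terms, not just the first. The error treats -(4 + 6) as -4 + 6, which equals 2 instead of -10.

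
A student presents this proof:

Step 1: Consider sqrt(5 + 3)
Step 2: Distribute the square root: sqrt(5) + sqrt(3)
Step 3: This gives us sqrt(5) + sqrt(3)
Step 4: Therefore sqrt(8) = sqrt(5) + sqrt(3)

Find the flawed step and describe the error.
Step 2: Distribute the square root: sqrt(5) + sqrt(3)

Step 2 incorrectly 'distributes' the square root over addition. The square root function does not distribute: sqrt(a + b) ≠ sqrt(a) + sqrt(b). In fact, sqrt(5 + 3) = sqrt(8) ≈ 2.8284, while sqrt(5) + sqrt(3) ≈ 3.9681.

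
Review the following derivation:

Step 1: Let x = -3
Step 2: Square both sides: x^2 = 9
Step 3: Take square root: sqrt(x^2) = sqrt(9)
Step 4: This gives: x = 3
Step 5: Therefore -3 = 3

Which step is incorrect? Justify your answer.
Step 4: This gives: x = 3

Step 4 incorrectly states that sqrt(x^2) = x. The correct identity is sqrt(x^2) = |x|. Since x = -3 < 0, we have sqrt(x^2) = |-3| = 3, not x = -3.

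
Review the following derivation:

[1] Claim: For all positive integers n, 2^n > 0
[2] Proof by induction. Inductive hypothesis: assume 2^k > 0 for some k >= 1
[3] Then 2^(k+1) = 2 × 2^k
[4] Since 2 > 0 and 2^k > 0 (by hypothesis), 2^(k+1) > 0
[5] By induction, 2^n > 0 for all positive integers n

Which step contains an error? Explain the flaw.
Step 5: By induction, 2^n > 0 for all positive integers n

Step 5 concludes the proof by induction, but no base case was ever established. A valid induction proof requires: (1) a base case proving 2^1 > 0, and (2) an inductive step showing IF 2^k > 0 THEN 2^(k+1) > 0. Steps 2-4 correctly establish the inductive step, but without the base case the conclusion in step 5 does not follow.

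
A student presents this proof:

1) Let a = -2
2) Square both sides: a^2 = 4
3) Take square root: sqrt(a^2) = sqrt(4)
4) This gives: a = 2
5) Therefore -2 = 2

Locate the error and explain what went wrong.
Step 4: This gives: a = 2

Step 4 incorrectly states that sqrt(a^2) = a. The correct identity is sqrt(a^2) = |a|. Since a = -2 < 0, we have sqrt(a^2) = |-2| = 2, not a = -2.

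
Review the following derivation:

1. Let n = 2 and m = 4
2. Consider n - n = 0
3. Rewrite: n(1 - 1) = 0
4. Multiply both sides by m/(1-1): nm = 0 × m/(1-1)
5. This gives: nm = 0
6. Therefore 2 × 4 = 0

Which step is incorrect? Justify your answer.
Step 4: Multiply both sides by m/(1-1): nm = 0 × m/(1-1)

Step 4 multiplies both sides by m/(1-1). However, 1-1 = 0, so this is multiplication by m/0, which is undefined. We cannot multiply by an undefined expression.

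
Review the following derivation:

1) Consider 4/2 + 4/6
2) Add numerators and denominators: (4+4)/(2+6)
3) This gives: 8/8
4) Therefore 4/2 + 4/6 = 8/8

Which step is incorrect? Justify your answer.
Step 2: Add numerators and denominators: (4+4)/(2+6)

Step 2 incorrectly adds fractions by separately adding numerators and denominators. This is wrong. The correct method requires a common denominator: 4/2 + 4/6 = (4×6 + 4×2)/(2×6) = 32/12 = 8/3. The method used gives 8/8, which is different.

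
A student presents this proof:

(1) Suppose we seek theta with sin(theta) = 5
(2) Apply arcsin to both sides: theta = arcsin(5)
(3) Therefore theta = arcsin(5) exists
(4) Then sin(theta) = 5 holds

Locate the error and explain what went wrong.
Step 2: Apply arcsin to both sides: theta = arcsin(5)

Step 2 applies arcsin to 5. However, arcsin(x) is only defined for x in [-1, 1] because sin(theta) can only produce values in that range. Since |5| > 1, arcsin(5) is undefined. There is no angle whose sine equals 5.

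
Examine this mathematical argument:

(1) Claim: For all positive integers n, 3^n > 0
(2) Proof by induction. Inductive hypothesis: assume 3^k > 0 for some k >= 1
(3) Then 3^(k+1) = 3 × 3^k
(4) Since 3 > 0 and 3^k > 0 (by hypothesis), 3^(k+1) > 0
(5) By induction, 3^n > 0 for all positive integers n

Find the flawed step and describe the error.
Step 5: By induction, 3^n > 0 for all positive integers n

Step 5 concludes the proof by induction, but no base case was ever established. A valid induction proof requires: (1) a base case proving 3^1 > 0, and (2) an inductive step showing IF 3^k > 0 THEN 3^(k+1) > 0. Steps 2-4 correctly establish the inductive step, but without the base case the conclusion in step 5 does not follow.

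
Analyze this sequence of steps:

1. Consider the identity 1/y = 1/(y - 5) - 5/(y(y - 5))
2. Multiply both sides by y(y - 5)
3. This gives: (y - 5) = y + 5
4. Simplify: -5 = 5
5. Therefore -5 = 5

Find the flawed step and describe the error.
Step 3: This gives: (y - 5) = y + 5

Step 3 makes a sign error when clearing denominators. Multiplying -5/(y(y - 5)) by y(y - 5) gives -5, not +5. The correct result is (y - 5) = y - 5, which is trivially true, not (y - 5) = y + 5. (Step 1 is a valid identity: 1/(y - 5) - 5/(y(y - 5)) = (y - 5)/(y(y - 5)) = 1/y.)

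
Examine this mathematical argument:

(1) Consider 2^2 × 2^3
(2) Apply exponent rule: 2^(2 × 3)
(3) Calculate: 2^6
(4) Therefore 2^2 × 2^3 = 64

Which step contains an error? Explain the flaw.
Step 2: Apply exponent rule: 2^(2 × 3)

Step 2 incorrectly states that a^b × a^c = a^(b×c). The correct rule is a^b × a^c = a^(b+c). The actual value is 2^2 × 2^3 = 2^5 = 32, not 2^6 = 64.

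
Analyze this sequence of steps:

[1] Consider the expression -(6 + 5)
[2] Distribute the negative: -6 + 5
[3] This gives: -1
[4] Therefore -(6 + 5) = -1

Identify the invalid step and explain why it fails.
Step 2: Distribute the negative: -6 + 5

Step 2 incorrectly distributes the negative sign. The correct distribution is -(6 + 5) = -6 - 5 = -11. The negative must be applied to both terms, not just the first. The error treats -(6 + 5) as -6 + 5, which equals -1 instead of -11.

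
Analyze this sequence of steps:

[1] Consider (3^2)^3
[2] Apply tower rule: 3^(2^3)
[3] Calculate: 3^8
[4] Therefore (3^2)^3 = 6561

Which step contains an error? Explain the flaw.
Step 2: Apply tower rule: 3^(2^3)

Step 2 incorrectly states that (a^b)^c = a^(b^c). The correct rule is (a^b)^c = a^(b×c). The actual value is (3^2)^3 = 3^6 = 729, not 3^8 = 6561.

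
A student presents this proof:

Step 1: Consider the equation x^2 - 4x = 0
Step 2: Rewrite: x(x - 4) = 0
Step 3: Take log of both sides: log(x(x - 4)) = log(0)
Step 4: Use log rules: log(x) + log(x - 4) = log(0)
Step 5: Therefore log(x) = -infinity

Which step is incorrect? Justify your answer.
Step 3: Take log of both sides: log(x(x - 4)) = log(0)

Step 3 takes the logarithm of both sides, resulting in log(0) on the right side. The logarithm is only defined for positive numbers; log(0) is undefined (approaches negative infinity). This operation is invalid.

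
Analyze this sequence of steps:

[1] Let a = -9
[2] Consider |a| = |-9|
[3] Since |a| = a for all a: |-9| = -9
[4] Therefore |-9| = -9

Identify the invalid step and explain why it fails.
Step 3: Since |a| = a for all a: |-9| = -9

Step 3 incorrectly states that |a| = a for all a. The correct definition is |a| = a when a >= 0, and |a| = -a when a < 0. Since -9 < 0, we have |-9| = -(-9) = 9, not -9.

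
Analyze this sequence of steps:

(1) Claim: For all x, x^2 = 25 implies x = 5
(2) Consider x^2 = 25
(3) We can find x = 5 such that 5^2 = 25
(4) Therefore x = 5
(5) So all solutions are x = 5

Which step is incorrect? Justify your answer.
Step 4: Therefore x = 5

Step 4 incorrectly concludes that x = 5 is the only solution. The proof shows that x = 5 is A solution (existence), but does not show it is the ONLY solution (uniqueness). In fact, x = -5 is also a solution since (-5)^2 = 25. Finding one solution doesn't prove there are no others.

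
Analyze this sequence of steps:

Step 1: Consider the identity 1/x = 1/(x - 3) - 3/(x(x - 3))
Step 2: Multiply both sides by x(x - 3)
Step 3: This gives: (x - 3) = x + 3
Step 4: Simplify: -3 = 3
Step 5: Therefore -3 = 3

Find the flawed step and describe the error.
Step 3: This gives: (x - 3) = x + 3

Step 3 makes a sign error when clearing denominators. Multiplying -3/(x(x - 3)) by x(x - 3) gives -3, not +3. The correct result is (x - 3) = x - 3, which is trivially true, not (x - 3) = x + 3. (Step 1 is a valid identity: 1/(x - 3) - 3/(x(x - 3)) = (x - 3)/(x(x - 3)) = 1/x.)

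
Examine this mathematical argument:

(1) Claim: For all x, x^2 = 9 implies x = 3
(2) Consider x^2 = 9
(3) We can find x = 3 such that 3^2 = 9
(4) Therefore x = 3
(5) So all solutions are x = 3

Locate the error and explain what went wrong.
Step 4: Therefore x = 3

Step 4 incorrectly concludes that x = 3 is the only solution. The proof shows that x = 3 is A solution (existence), but does not show it is the ONLY solution (uniqueness). In fact, x = -3 is also a solution since (-3)^2 = 9. Finding one solution doesn't prove there are no others.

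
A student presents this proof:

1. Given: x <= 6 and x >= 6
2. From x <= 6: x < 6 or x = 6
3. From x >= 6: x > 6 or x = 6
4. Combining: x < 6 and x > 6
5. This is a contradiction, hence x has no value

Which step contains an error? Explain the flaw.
Step 4: Combining: x < 6 and x > 6

Step 4 incorrectly combines the conditions. From x <= 6 and x >= 6, the intersection is x = 6. The error treats the 'or' cases as 'and' requirements. The correct conclusion is that x = 6 is the unique solution, not that no solution exists.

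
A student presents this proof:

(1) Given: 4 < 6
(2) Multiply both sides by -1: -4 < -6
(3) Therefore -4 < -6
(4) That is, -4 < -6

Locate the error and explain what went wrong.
Step 2: Multiply both sides by -1: -4 < -6

Step 2 multiplies both sides by -1 but fails to reverse the inequality sign. When multiplying (or dividing) an inequality by a negative number, the direction must be reversed. Since 4 < 6, we should get -4 > -6, i.e., -4 > -6.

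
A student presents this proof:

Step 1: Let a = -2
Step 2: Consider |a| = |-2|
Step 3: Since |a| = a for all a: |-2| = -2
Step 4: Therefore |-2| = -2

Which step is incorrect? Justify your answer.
Step 3: Since |a| = a for all a: |-2| = -2

Step 3 incorrectly states that |a| = a for all a. The correct definition is |a| = a when a >= 0, and |a| = -a when a < 0. Since -2 < 0, we have |-2| = -(-2) = 2, not -2.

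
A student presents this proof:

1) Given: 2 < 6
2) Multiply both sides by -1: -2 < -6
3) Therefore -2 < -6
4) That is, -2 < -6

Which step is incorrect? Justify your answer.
Step 2: Multiply both sides by -1: -2 < -6

Step 2 multiplies both sides by -1 but fails to reverse the inequality sign. When multiplying (or dividing) an inequality by a negative number, the direction must be reversed. Since 2 < 6, we should get -2 > -6, i.e., -2 > -6.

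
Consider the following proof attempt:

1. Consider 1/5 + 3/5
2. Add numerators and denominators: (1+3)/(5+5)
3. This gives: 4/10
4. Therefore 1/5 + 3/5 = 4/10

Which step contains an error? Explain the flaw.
Step 2: Add numerators and denominators: (1+3)/(5+5)

Step 2 incorrectly adds fractions by separately adding numerators and denominators. This is wrong. The correct method requires a common denominator: 1/5 + 3/5 = (1×5 + 3×5)/(5×5) = 20/25 = 4/5. The method used gives 4/10, which is different.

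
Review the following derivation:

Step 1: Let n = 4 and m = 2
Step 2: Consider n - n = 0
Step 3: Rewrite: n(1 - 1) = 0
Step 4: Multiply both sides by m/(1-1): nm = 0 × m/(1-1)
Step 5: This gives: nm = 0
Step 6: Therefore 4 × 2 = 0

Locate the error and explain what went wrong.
Step 4: Multiply both sides by m/(1-1): nm = 0 × m/(1-1)

Step 4 multiplies both sides by m/(1-1). However, 1-1 = 0, so this is multiplication by m/0, which is undefined. We cannot multiply by an undefined expression.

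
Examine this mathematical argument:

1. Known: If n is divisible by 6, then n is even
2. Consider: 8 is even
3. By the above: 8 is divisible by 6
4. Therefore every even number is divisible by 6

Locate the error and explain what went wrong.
Step 3: By the above: 8 is divisible by 6

Step 3 commits the fallacy of affirming the consequent. The known fact 'divisible by 6 → even' does NOT imply 'even → divisible by 6'. That would be the converse, which is false. For example, 8 is even but 8 ÷ 6 = 1.33, which is not an integer.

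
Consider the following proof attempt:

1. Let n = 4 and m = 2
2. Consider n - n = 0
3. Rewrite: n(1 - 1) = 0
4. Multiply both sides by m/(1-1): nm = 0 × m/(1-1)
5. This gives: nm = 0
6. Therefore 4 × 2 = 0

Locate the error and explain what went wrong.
Step 4: Multiply both sides by m/(1-1): nm = 0 × m/(1-1)

Step 4 multiplies both sides by m/(1-1). However, 1-1 = 0, so this is multiplication by m/0, which is undefined. We cannot multiply by an undefined expression.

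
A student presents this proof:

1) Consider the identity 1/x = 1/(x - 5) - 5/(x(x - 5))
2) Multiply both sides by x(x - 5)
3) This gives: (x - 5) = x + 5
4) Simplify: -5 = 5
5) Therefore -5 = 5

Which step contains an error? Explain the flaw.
Step 3: This gives: (x - 5) = x + 5

Step 3 makes a sign error when clearing denominators. Multiplying -5/(x(x - 5)) by x(x - 5) gives -5, not +5. The correct result is (x - 5) = x - 5, which is trivially true, not (x - 5) = x + 5. (Step 1 is a valid identity: 1/(x - 5) - 5/(x(x - 5)) = (x - 5)/(x(x - 5)) = 1/x.)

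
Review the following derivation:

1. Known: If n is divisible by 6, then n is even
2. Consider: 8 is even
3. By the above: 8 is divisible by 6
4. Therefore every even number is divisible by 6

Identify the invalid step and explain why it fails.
Step 3: By the above: 8 is divisible by 6

Step 3 commits the fallacy of affirming the consequent. The known fact 'divisible by 6 → even' does NOT imply 'even → divisible by 6'. That would be the converse, which is false. For example, 8 is even but 8 ÷ 6 = 1.33, which is not an integer.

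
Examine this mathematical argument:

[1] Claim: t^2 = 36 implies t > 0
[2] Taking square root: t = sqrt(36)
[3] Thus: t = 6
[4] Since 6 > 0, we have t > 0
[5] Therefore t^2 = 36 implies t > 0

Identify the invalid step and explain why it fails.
Step 2: Taking square root: t = sqrt(36)

Step 2 takes the square root and assumes the positive root only. The equation t^2 = 36 actually has two solutions: t = 6 and t = -6. The proof silently assumes t > 0 without justification, then uses this assumption to conclude t > 0, which is circular. The counterexample t = -6 shows the claim is false.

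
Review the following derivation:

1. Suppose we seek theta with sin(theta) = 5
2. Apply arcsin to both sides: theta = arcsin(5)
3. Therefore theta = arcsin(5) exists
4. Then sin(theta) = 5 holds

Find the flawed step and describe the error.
Step 2: Apply arcsin to both sides: theta = arcsin(5)

Step 2 applies arcsin to 5. However, arcsin(x) is only defined for x in [-1, 1] because sin(theta) can only produce values in that range. Since |5| > 1, arcsin(5) is undefined. There is no angle whose sine equals 5.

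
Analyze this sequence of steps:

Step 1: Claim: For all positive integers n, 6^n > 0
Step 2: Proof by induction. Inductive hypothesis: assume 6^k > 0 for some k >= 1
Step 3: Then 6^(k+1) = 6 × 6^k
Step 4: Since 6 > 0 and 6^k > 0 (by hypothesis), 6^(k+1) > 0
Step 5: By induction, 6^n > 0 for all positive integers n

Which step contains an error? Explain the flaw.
Step 5: By induction, 6^n > 0 for all positive integers n

Step 5 concludes the proof by induction, but no base case was ever established. A valid induction proof requires: (1) a base case proving 6^1 > 0, and (2) an inductive step showing IF 6^k > 0 THEN 6^(k+1) > 0. Steps 2-4 correctly establish the inductive step, but without the base case the conclusion in step 5 does not follow.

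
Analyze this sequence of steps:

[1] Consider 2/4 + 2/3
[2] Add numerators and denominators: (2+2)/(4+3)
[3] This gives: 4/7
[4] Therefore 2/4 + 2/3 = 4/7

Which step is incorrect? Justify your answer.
Step 2: Add numerators and denominators: (2+2)/(4+3)

Step 2 incorrectly adds fractions by separately adding numerators and denominators. This is wrong. The correct method requires a common denominator: 2/4 + 2/3 = (2×3 + 2×4)/(4×3) = 14/12 = 7/6. The method used gives 4/7, which is different.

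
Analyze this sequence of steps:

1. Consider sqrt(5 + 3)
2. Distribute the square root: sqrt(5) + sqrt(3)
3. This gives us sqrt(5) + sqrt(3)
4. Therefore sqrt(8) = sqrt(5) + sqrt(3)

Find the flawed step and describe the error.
Step 2: Distribute the square root: sqrt(5) + sqrt(3)

Step 2 incorrectly 'distributes' the square root over addition. The square root function does not distribute: sqrt(a + b) ≠ sqrt(a) + sqrt(b). In fact, sqrt(5 + 3) = sqrt(8) ≈ 2.8284, while sqrt(5) + sqrt(3) ≈ 3.9681.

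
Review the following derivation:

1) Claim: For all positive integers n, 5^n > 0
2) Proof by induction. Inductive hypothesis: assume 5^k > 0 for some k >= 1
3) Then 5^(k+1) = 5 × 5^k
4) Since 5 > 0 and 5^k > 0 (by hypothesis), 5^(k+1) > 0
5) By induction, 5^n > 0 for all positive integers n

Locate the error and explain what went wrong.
Step 5: By induction, 5^n > 0 for all positive integers n

Step 5 concludes the proof by induction, but no base case was ever established. A valid induction proof requires: (1) a base case proving 5^1 > 0, and (2) an inductive step showing IF 5^k > 0 THEN 5^(k+1) > 0. Steps 2-4 correctly establish the inductive step, but without the base case the conclusion in step 5 does not follow.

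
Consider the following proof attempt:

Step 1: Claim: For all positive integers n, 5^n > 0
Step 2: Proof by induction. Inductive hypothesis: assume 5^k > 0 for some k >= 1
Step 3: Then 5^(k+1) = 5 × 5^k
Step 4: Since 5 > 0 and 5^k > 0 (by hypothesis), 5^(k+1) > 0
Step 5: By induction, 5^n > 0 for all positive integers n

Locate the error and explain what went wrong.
Step 5: By induction, 5^n > 0 for all positive integers n

Step 5 concludes the proof by induction, but no base case was ever established. A valid induction proof requires: (1) a base case proving 5^1 > 0, and (2) an inductive step showing IF 5^k > 0 THEN 5^(k+1) > 0. Steps 2-4 correctly establish the inductive step, but without the base case the conclusion in step 5 does not follow.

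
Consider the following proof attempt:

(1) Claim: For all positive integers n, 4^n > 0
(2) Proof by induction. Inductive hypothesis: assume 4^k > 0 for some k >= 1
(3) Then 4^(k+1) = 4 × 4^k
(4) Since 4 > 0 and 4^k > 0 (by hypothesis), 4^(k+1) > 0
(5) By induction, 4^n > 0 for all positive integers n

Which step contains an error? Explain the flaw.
Step 5: By induction, 4^n > 0 for all positive integers n

Step 5 concludes the proof by induction, but no base case was ever established. A valid induction proof requires: (1) a base case proving 4^1 > 0, and (2) an inductive step showing IF 4^k > 0 THEN 4^(k+1) > 0. Steps 2-4 correctly establish the inductive step, but without the base case the conclusion in step 5 does not follow.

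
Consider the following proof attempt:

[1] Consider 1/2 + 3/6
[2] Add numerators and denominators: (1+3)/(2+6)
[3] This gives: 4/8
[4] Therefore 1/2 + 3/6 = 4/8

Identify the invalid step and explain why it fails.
Step 2: Add numerators and denominators: (1+3)/(2+6)

Step 2 incorrectly adds fractions by separately adding numerators and denominators. This is wrong. The correct method requires a common denominator: 1/2 + 3/6 = (1×6 + 3×2)/(2×6) = 12/12 = 1. The method used gives 4/8, which is different.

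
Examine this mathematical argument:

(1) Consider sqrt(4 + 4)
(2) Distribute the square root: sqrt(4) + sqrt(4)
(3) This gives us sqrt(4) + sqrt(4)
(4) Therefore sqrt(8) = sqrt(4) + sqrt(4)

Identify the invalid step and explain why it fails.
Step 2: Distribute the square root: sqrt(4) + sqrt(4)

Step 2 incorrectly 'distributes' the square root over addition. The square root function does not distribute: sqrt(a + b) ≠ sqrt(a) + sqrt(b). In fact, sqrt(4 + 4) = sqrt(8) ≈ 2.8284, while sqrt(4) + sqrt(4) ≈ 4.0000.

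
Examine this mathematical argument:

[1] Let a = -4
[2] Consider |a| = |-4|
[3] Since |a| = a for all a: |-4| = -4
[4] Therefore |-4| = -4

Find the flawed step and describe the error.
Step 3: Since |a| = a for all a: |-4| = -4

Step 3 incorrectly states that |a| = a for all a. The correct definition is |a| = a when a >= 0, and |a| = -a when a < 0. Since -4 < 0, we have |-4| = -(-4) = 4, not -4.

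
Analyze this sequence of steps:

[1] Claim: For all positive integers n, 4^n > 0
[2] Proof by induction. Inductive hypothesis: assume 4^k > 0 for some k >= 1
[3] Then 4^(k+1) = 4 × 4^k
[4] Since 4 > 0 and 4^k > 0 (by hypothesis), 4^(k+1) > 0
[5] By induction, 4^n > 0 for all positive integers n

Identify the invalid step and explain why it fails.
Step 5: By induction, 4^n > 0 for all positive integers n

Step 5 concludes the proof by induction, but no base case was ever established. A valid induction proof requires: (1) a base case proving 4^1 > 0, and (2) an inductive step showing IF 4^k > 0 THEN 4^(k+1) > 0. Steps 2-4 correctly establish the inductive step, but without the base case the conclusion in step 5 does not follow.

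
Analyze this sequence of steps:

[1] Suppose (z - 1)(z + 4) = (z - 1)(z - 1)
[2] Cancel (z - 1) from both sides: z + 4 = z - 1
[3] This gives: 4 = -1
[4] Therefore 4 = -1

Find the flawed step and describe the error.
Step 2: Cancel (z - 1) from both sides: z + 4 = z - 1

Step 2 cancels (z - 1) from both sides. This is only valid if (z - 1) ≠ 0, i.e., z ≠ 1. When z = 1, both sides equal zero regardless of the other factors. The correct approach requires considering z = 1 as a separate case.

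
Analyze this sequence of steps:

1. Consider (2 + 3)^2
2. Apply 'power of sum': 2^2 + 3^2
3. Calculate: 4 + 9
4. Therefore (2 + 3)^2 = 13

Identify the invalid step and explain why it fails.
Step 2: Apply 'power of sum': 2^2 + 3^2

Step 2 incorrectly applies a non-existent rule '(a+b)^n = a^n + b^n'. This is false in general. The correct expansion uses the binomial theorem. The actual value is (2 + 3)^2 = 5^2 = 25, not 13.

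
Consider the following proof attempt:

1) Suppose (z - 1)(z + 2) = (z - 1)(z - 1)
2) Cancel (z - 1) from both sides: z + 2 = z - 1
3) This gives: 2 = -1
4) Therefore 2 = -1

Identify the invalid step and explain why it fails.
Step 2: Cancel (z - 1) from both sides: z + 2 = z - 1

Step 2 cancels (z - 1) from both sides. This is only valid if (z - 1) ≠ 0, i.e., z ≠ 1. When z = 1, both sides equal zero regardless of the other factors. The correct approach requires considering z = 1 as a separate case.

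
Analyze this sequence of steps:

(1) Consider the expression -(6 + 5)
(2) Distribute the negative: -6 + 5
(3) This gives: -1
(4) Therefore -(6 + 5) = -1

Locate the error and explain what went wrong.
Step 2: Distribute the negative: -6 + 5

Step 2 incorrectly distributes the negative sign. The correct distribution is -(6 + 5) = -6 - 5 = -11. The negative must be applied to both terms, not just the first. The error treats -(6 + 5) as -6 + 5, which equals -1 instead of -11.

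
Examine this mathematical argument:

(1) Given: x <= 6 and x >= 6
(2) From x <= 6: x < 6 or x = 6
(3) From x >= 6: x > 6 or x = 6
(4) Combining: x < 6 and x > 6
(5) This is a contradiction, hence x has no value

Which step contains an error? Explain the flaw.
Step 4: Combining: x < 6 and x > 6

Step 4 incorrectly combines the conditions. From x <= 6 and x >= 6, the intersection is x = 6. The error treats the 'or' cases as 'and' requirements. The correct conclusion is that x = 6 is the unique solution, not that no solution exists.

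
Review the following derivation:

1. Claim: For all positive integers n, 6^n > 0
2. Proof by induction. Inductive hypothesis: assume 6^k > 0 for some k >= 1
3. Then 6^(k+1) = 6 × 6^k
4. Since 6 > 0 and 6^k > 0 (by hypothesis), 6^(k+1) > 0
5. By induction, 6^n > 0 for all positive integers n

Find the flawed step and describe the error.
Step 5: By induction, 6^n > 0 for all positive integers n

Step 5 concludes the proof by induction, but no base case was ever established. A valid induction proof requires: (1) a base case proving 6^1 > 0, and (2) an inductive step showing IF 6^k > 0 THEN 6^(k+1) > 0. Steps 2-4 correctly establish the inductive step, but without the base case the conclusion in step 5 does not follow.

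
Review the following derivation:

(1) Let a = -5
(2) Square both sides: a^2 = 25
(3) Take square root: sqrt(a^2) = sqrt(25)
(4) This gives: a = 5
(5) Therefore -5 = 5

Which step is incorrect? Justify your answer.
Step 4: This gives: a = 5

Step 4 incorrectly states that sqrt(a^2) = a. The correct identity is sqrt(a^2) = |a|. Since a = -5 < 0, we have sqrt(a^2) = |-5| = 5, not a = -5.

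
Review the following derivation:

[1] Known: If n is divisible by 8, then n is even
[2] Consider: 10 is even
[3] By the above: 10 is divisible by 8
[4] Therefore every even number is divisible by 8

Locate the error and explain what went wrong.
Step 3: By the above: 10 is divisible by 8

Step 3 commits the fallacy of affirming the consequent. The known fact 'divisible by 8 → even' does NOT imply 'even → divisible by 8'. That would be the converse, which is false. For example, 10 is even but 10 ÷ 8 = 1.25, which is not an integer.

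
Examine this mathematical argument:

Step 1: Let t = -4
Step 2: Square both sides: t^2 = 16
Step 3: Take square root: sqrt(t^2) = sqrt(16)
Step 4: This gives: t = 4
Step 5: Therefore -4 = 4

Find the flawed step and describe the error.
Step 4: This gives: t = 4

Step 4 incorrectly states that sqrt(t^2) = t. The correct identity is sqrt(t^2) = |t|. Since t = -4 < 0, we have sqrt(t^2) = |-4| = 4, not t = -4.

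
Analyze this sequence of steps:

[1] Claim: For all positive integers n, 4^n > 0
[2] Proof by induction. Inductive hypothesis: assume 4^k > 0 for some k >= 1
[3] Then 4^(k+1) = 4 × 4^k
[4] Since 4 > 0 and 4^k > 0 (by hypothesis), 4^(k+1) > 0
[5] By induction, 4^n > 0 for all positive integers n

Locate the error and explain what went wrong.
Step 5: By induction, 4^n > 0 for all positive integers n

Step 5 concludes the proof by induction, but no base case was ever established. A valid induction proof requires: (1) a base case proving 4^1 > 0, and (2) an inductive step showing IF 4^k > 0 THEN 4^(k+1) > 0. Steps 2-4 correctly establish the inductive step, but without the base case the conclusion in step 5 does not follow.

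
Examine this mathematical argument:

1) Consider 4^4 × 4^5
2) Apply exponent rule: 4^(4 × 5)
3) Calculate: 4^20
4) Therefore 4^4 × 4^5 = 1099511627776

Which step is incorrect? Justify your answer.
Step 2: Apply exponent rule: 4^(4 × 5)

Step 2 incorrectly states that a^b × a^c = a^(b×c). The correct rule is a^b × a^c = a^(b+c). The actual value is 4^4 × 4^5 = 4^9 = 262144, not 4^20 = 1099511627776.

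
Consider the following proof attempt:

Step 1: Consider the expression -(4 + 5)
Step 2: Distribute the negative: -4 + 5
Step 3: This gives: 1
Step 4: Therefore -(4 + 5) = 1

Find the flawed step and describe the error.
Step 2: Distribute the negative: -4 + 5

Step 2 incorrectly distributes the negative sign. The correct distribution is -(4 + 5) = -4 - 5 = -9. The negative must be applied to both terms, not just the first. The error treats -(4 + 5) as -4 + 5, which equals 1 instead of -9.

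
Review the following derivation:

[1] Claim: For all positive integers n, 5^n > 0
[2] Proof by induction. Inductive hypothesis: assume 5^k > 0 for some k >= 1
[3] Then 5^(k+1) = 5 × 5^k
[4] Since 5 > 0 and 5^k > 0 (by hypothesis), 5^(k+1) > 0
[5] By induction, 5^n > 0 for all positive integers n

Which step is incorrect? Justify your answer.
Step 5: By induction, 5^n > 0 for all positive integers n

Step 5 concludes the proof by induction, but no base case was ever established. A valid induction proof requires: (1) a base case proving 5^1 > 0, and (2) an inductive step showing IF 5^k > 0 THEN 5^(k+1) > 0. Steps 2-4 correctly establish the inductive step, but without the base case the conclusion in step 5 does not follow.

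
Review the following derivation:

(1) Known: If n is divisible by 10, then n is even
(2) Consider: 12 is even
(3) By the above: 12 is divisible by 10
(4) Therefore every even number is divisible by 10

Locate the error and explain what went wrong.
Step 3: By the above: 12 is divisible by 10

Step 3 commits the fallacy of affirming the consequent. The known fact 'divisible by 10 → even' does NOT imply 'even → divisible by 10'. That would be the converse, which is false. For example, 12 is even but 12 ÷ 10 = 1.20, which is not an integer.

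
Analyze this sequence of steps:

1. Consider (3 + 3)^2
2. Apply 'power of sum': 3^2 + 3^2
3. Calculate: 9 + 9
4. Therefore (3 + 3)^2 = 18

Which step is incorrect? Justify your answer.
Step 2: Apply 'power of sum': 3^2 + 3^2

Step 2 incorrectly applies a non-existent rule '(a+b)^n = a^n + b^n'. This is false in general. The correct expansion uses the binomial theorem. The actual value is (3 + 3)^2 = 6^2 = 36, not 18.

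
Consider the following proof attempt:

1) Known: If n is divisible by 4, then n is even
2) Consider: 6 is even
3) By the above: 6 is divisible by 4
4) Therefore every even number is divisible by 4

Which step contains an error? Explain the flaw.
Step 3: By the above: 6 is divisible by 4

Step 3 commits the fallacy of affirming the consequent. The known fact 'divisible by 4 → even' does NOT imply 'even → divisible by 4'. That would be the converse, which is false. For example, 6 is even but 6 ÷ 4 = 1.50, which is not an integer.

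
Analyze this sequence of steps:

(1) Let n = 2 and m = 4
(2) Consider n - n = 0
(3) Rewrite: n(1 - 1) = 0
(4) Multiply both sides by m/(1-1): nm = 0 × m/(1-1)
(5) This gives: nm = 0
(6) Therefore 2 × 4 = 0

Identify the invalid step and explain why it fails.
Step 4: Multiply both sides by m/(1-1): nm = 0 × m/(1-1)

Step 4 multiplies both sides by m/(1-1). However, 1-1 = 0, so this is multiplication by m/0, which is undefined. We cannot multiply by an undefined expression.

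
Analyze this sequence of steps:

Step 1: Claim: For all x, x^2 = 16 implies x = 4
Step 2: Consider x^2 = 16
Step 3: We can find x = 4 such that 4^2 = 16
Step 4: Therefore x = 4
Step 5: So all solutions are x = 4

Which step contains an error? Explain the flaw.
Step 4: Therefore x = 4

Step 4 incorrectly concludes that x = 4 is the only solution. The proof shows that x = 4 is A solution (existence), but does not show it is the ONLY solution (uniqueness). In fact, x = -4 is also a solution since (-4)^2 = 16. Finding one solution doesn't prove there are no others.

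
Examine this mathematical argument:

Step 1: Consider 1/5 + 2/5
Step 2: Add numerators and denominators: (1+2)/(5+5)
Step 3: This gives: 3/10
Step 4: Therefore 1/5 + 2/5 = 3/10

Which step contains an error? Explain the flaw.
Step 2: Add numerators and denominators: (1+2)/(5+5)

Step 2 incorrectly adds fractions by separately adding numerators and denominators. This is wrong. The correct method requires a common denominator: 1/5 + 2/5 = (1×5 + 2×5)/(5×5) = 15/25 = 3/5. The method used gives 3/10, which is different.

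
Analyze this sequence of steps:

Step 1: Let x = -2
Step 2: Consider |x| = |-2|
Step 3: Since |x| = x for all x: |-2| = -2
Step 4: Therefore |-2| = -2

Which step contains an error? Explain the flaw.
Step 3: Since |x| = x for all x: |-2| = -2

Step 3 incorrectly states that |x| = x for all x. The correct definition is |x| = x when x >= 0, and |x| = -x when x < 0. Since -2 < 0, we have |-2| = -(-2) = 2, not -2.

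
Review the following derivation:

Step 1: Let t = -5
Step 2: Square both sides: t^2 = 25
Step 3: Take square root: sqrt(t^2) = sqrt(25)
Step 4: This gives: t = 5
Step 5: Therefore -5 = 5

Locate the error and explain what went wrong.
Step 4: This gives: t = 5

Step 4 incorrectly states that sqrt(t^2) = t. The correct identity is sqrt(t^2) = |t|. Since t = -5 < 0, we have sqrt(t^2) = |-5| = 5, not t = -5.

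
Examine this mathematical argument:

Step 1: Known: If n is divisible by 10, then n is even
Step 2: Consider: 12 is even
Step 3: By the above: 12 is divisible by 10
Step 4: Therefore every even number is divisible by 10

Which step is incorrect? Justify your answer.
Step 3: By the above: 12 is divisible by 10

Step 3 commits the fallacy of affirming the consequent. The known fact 'divisible by 10 → even' does NOT imply 'even → divisible by 10'. That would be the converse, which is false. For example, 12 is even but 12 ÷ 10 = 1.20, which is not an integer.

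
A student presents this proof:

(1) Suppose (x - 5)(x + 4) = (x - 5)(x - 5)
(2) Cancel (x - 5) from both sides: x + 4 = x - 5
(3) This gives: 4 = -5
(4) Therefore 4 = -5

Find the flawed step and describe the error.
Step 2: Cancel (x - 5) from both sides: x + 4 = x - 5

Step 2 cancels (x - 5) from both sides. This is only valid if (x - 5) ≠ 0, i.e., x ≠ 5. When x = 5, both sides equal zero regardless of the other factors. The correct approach requires considering x = 5 as a separate case.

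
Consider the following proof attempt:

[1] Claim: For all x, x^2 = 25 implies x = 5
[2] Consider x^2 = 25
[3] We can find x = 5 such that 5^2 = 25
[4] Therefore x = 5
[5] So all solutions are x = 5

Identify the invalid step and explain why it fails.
Step 4: Therefore x = 5

Step 4 incorrectly concludes that x = 5 is the only solution. The proof shows that x = 5 is A solution (existence), but does not show it is the ONLY solution (uniqueness). In fact, x = -5 is also a solution since (-5)^2 = 25. Finding one solution doesn't prove there are no others.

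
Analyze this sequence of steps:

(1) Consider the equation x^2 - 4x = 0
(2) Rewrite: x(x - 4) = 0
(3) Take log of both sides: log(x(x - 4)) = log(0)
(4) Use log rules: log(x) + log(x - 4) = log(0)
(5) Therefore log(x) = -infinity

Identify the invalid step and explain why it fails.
Step 3: Take log of both sides: log(x(x - 4)) = log(0)

Step 3 takes the logarithm of both sides, resulting in log(0) on the right side. The logarithm is only defined for positive numbers; log(0) is undefined (approaches negative infinity). This operation is invalid.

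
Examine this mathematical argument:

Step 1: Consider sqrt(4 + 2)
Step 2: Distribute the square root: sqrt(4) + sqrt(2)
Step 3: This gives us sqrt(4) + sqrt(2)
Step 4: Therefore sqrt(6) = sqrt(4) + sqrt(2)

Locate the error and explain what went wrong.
Step 2: Distribute the square root: sqrt(4) + sqrt(2)

Step 2 incorrectly 'distributes' the square root over addition. The square root function does not distribute: sqrt(a + b) ≠ sqrt(a) + sqrt(b). In fact, sqrt(4 + 2) = sqrt(6) ≈ 2.4495, while sqrt(4) + sqrt(2) ≈ 3.4142.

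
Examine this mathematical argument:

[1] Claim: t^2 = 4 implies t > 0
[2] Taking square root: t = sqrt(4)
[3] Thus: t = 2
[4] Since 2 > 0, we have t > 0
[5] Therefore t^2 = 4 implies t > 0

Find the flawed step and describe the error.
Step 2: Taking square root: t = sqrt(4)

Step 2 takes the square root and assumes the positive root only. The equation t^2 = 4 actually has two solutions: t = 2 and t = -2. The proof silently assumes t > 0 without justification, then uses this assumption to conclude t > 0, which is circular. The counterexample t = -2 shows the claim is false.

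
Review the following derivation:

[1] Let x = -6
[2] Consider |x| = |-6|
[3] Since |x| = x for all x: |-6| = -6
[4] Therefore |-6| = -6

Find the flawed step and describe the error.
Step 3: Since |x| = x for all x: |-6| = -6

Step 3 incorrectly states that |x| = x for all x. The correct definition is |x| = x when x >= 0, and |x| = -x when x < 0. Since -6 < 0, we have |-6| = -(-6) = 6, not -6.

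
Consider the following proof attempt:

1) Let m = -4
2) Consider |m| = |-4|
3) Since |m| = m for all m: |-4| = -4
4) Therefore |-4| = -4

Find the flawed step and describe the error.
Step 3: Since |m| = m for all m: |-4| = -4

Step 3 incorrectly states that |m| = m for all m. The correct definition is |m| = m when m >= 0, and |m| = -m when m < 0. Since -4 < 0, we have |-4| = -(-4) = 4, not -4.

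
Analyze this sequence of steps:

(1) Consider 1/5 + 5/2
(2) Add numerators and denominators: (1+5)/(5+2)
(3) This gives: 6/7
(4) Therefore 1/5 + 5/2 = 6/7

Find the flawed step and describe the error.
Step 2: Add numerators and denominators: (1+5)/(5+2)

Step 2 incorrectly adds fractions by separately adding numerators and denominators. This is wrong. The correct method requires a common denominator: 1/5 + 5/2 = (1×2 + 5×5)/(5×2) = 27/10 = 27/10. The method used gives 6/7, which is different.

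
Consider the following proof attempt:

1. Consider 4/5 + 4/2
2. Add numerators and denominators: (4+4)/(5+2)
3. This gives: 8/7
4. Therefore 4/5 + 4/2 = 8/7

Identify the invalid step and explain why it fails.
Step 2: Add numerators and denominators: (4+4)/(5+2)

Step 2 incorrectly adds fractions by separately adding numerators and denominators. This is wrong. The correct method requires a common denominator: 4/5 + 4/2 = (4×2 + 4×5)/(5×2) = 28/10 = 14/5. The method used gives 8/7, which is different.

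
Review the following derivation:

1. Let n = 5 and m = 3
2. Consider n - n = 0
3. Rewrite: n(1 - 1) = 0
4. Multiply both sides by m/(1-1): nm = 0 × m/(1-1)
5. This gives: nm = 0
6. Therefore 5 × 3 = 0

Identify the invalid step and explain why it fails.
Step 4: Multiply both sides by m/(1-1): nm = 0 × m/(1-1)

Step 4 multiplies both sides by m/(1-1). However, 1-1 = 0, so this is multiplication by m/0, which is undefined. We cannot multiply by an undefined expression.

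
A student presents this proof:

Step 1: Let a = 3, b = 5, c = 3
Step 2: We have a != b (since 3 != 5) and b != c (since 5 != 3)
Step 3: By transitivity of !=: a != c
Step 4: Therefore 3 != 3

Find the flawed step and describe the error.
Step 3: By transitivity of !=: a != c

Step 3 incorrectly applies transitivity to the '!=' relation. Transitivity states: if a R b and b R c, then a R c. However, '!=' is not transitive. Counterexample: 3 != 5 and 5 != 3, but 3 = 3 (both equal 3). Transitivity holds for relations like <, <=, =, but not for !=.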